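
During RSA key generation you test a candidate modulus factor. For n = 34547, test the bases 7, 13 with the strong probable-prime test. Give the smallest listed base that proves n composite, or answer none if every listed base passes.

n − 1 = 34546 = 2^1 · 17273, so s = 1 and d = 17273.
Base 7: x_0 = 7^17273 mod 34547 = 29320. x_0 ∉ {1, 34546} and s = 1, so 7 is a Miller–Rabin witness and 34547 is composite.
Base 13: x_0 = 13^17273 mod 34547 = 3647. x_0 ∉ {1, 34546} and s = 1, so 13 is a Miller–Rabin witness and 34547 is composite.
The smallest witness among the given bases is 7.

7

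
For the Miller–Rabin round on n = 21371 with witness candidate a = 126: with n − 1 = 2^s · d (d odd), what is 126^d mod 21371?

n − 1 = 21370 = 2^1 · 10685, so s = 1 and d = 10685.
Repeated squaring mod 21371: 126^1 ≡ 126, 126^2 ≡ 15876, 126^4 ≡ 19173, 126^8 ≡ 1358, 126^16 ≡ 6258, 126^32 ≡ 10892, 126^64 ≡ 5243, 126^128 ≡ 5943, 126^256 ≡ 14357, 126^512 ≡ 154, 126^1024 ≡ 2345, 126^2048 ≡ 6678, 126^4096 ≡ 15778, 126^8192 ≡ 15876.
10685 = 8192 + 2048 + 256 + 128 + 32 + 16 + 8 + 4 + 1, so 126^10685 ≡ 15876·6678·14357·5943·10892·6258·1358·19173·126 ≡ 17647 (mod 21371).

17647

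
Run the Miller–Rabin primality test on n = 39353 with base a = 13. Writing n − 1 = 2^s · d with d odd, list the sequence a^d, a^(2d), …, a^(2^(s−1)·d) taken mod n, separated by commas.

14912, 23294, 11272

n − 1 = 39352 = 2^3 · 4919, so s = 3 and d = 4919.
x_0 = 13^4919 mod 39353 = 14912.
x_1 = 14912^2 mod 39353 = 23294.
x_2 = 23294^2 mod 39353 = 11272.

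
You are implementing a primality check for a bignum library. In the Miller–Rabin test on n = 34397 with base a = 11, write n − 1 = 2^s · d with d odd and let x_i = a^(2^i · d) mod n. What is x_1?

n − 1 = 34396 = 2^2 · 8599, so s = 2 and d = 8599.
x_0 = 11^8599 mod 34397 = 1342.
x_1 = 1342^2 mod 34397 = 12320.

12320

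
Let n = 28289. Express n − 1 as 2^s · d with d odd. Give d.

Halving: 28288 → 14144 → 7072 → 3536 → 1768 → 884 → 442 → 221; 221 is odd.
So 28288 = 2^7 · 221.

221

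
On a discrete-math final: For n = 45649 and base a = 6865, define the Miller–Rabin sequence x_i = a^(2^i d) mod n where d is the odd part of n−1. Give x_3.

14669

n − 1 = 45648 = 2^4 · 2853, so s = 4 and d = 2853.
x_0 = 6865^2853 mod 45649 = 1343.
x_1 = 1343^2 mod 45649 = 23338.
x_2 = 23338^2 mod 45649 = 24025.
x_3 = 24025^2 mod 45649 = 14669.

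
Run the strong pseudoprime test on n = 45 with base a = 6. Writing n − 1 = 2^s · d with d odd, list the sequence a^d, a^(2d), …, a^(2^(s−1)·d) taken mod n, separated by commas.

n − 1 = 44 = 2^2 · 11, so s = 2 and d = 11.
x_0 = 6^11 mod 45 = 36.
x_1 = 36^2 mod 45 = 36.

36, 36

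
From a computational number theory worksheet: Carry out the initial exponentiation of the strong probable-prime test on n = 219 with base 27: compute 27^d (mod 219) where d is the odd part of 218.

n − 1 = 218 = 2^1 · 109, so s = 1 and d = 109.
Repeated squaring mod 219: 27^1 ≡ 27, 27^2 ≡ 72, 27^4 ≡ 147, 27^8 ≡ 147, 27^16 ≡ 147, 27^32 ≡ 147, 27^64 ≡ 147.
109 = 64 + 32 + 8 + 4 + 1, so 27^109 ≡ 147·147·147·147·27 ≡ 27 (mod 219).

27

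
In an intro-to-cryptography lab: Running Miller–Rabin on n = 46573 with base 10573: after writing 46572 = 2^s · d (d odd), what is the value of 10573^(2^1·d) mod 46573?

1

n − 1 = 46572 = 2^2 · 11643, so s = 2 and d = 11643.
Repeated squaring mod 46573: 10573^1 ≡ 10573, 10573^2 ≡ 13129, 10573^4 ≡ 3968, 10573^8 ≡ 3350, 10573^16 ≡ 44980, 10573^32 ≡ 22707, 10573^64 ≡ 44739, 10573^128 ≡ 10300, 10573^256 ≡ 43279, 10573^512 ≡ 45500, 10573^1024 ≡ 33577, 10573^2048 ≡ 22318, 10573^4096 ≡ 41462, 10573^8192 ≡ 41441.
11643 = 8192 + 2048 + 1024 + 256 + 64 + 32 + 16 + 8 + 2 + 1, so 10573^11643 ≡ 41441·22318·33577·43279·44739·22707·44980·3350·13129·10573 ≡ 1 (mod 46573).
x_0 = 1.
x_1 = 1^2 mod 46573 = 1.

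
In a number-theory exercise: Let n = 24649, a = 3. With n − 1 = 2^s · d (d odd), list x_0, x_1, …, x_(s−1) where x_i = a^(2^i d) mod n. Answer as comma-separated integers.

16641, 16015, 7380

n − 1 = 24648 = 2^3 · 3081, so s = 3 and d = 3081.
x_0 = 3^3081 mod 24649 = 16641.
x_1 = 16641^2 mod 24649 = 16015.
x_2 = 16015^2 mod 24649 = 7380.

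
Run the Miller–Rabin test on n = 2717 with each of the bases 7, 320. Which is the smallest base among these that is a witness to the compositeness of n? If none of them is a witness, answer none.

n − 1 = 2716 = 2^2 · 679, so s = 2 and d = 679.
Base 7: x_0 = 7^679 mod 2717 = 2021. x_0 is neither 1 nor 2716, so continue squaring. x_1 = 2021^2 mod 2717 = 790. Reached i = s−1 = 1 without hitting −1: 7 is a Miller–Rabin witness and 2717 is composite.
Base 320: x_0 = 320^679 mod 2717 = 1981. x_0 is neither 1 nor 2716, so continue squaring. x_1 = 1981^2 mod 2717 = 1013. Reached i = s−1 = 1 without hitting −1: 320 is a Miller–Rabin witness and 2717 is composite.
The smallest witness among the given bases is 7.

7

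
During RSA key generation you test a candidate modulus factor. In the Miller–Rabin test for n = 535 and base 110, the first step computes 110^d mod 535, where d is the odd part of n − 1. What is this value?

330

n − 1 = 534 = 2^1 · 267, so s = 1 and d = 267.
110^267 mod 535 = 330.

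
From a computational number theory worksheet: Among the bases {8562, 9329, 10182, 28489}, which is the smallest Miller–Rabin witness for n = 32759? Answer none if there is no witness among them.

n − 1 = 32758 = 2^1 · 16379, so s = 1 and d = 16379.
Base 8562: x_0 = 8562^16379 mod 32759 = 15176. x_0 ∉ {1, 32758} and s = 1, so 8562 is a Miller–Rabin witness and 32759 is composite.
Base 9329: x_0 = 9329^16379 mod 32759 = 27442. x_0 ∉ {1, 32758} and s = 1, so 9329 is a Miller–Rabin witness and 32759 is composite.
Base 10182: x_0 = 10182^16379 mod 32759 = 5286. x_0 ∉ {1, 32758} and s = 1, so 10182 is a Miller–Rabin witness and 32759 is composite.
Base 28489: x_0 = 28489^16379 mod 32759 = 20835. x_0 ∉ {1, 32758} and s = 1, so 28489 is a Miller–Rabin witness and 32759 is composite.
The smallest witness among the given bases is 8562.

8562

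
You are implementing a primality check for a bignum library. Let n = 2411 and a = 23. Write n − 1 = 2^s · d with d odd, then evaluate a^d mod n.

1

n − 1 = 2410 = 2^1 · 1205, so s = 1 and d = 1205.
23^1205 mod 2411 = 1.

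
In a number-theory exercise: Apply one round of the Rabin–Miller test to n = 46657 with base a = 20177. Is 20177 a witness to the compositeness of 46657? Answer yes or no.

n − 1 = 46656 = 2^6 · 729, so s = 6 and d = 729.
x_0 = 20177^729 mod 46657 = 1.
x_0 = 1, so 20177 is not a witness.

no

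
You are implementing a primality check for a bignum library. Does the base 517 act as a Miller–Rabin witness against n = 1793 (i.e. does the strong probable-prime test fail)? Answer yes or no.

yes

n − 1 = 1792 = 2^8 · 7, so s = 8 and d = 7.
x_0 = 517^7 mod 1793 = 1716.
x_0 is neither 1 nor 1792, so continue squaring.
x_1 = 1716^2 mod 1793 = 550.
x_2 = 550^2 mod 1793 = 1276.
x_3 = 1276^2 mod 1793 = 132.
x_4 = 132^2 mod 1793 = 1287.
x_5 = 1287^2 mod 1793 = 1430.
x_6 = 1430^2 mod 1793 = 880.
x_7 = 880^2 mod 1793 = 1617.
Reached i = s−1 = 7 without hitting −1: 517 is a Miller–Rabin witness and 1793 is composite.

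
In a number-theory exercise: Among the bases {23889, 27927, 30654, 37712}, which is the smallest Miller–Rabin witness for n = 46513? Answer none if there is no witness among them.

27927

n − 1 = 46512 = 2^4 · 2907, so s = 4 and d = 2907.
Base 23889: x_0 = 23889^2907 mod 46513 = 45557. x_0 is neither 1 nor 46512, so continue squaring. x_1 = 45557^2 mod 46513 = 30189. x_2 = 30189^2 mod 46513 = 46512. x_2 ≡ −1, so 23889 is not a witness.
Base 27927: x_0 = 27927^2907 mod 46513 = 7633. x_0 is neither 1 nor 46512, so continue squaring. x_1 = 7633^2 mod 46513 = 28413. x_2 = 28413^2 mod 46513 = 18941. x_3 = 18941^2 mod 46513 = 6712. Reached i = s−1 = 3 without hitting −1: 27927 is a Miller–Rabin witness and 46513 is composite.
Base 30654: x_0 = 30654^2907 mod 46513 = 4018. x_0 is neither 1 nor 46512, so continue squaring. x_1 = 4018^2 mod 46513 = 4313. x_2 = 4313^2 mod 46513 = 43282. x_3 = 43282^2 mod 46513 = 20449. Reached i = s−1 = 3 without hitting −1: 30654 is a Miller–Rabin witness and 46513 is composite.
Base 37712: x_0 = 37712^2907 mod 46513 = 22408. x_0 is neither 1 nor 46512, so continue squaring. x_1 = 22408^2 mod 46513 = 10629. x_2 = 10629^2 mod 46513 = 42077. x_3 = 42077^2 mod 46513 = 3097. Reached i = s−1 = 3 without hitting −1: 37712 is a Miller–Rabin witness and 46513 is composite.
The smallest witness among the given bases is 27927.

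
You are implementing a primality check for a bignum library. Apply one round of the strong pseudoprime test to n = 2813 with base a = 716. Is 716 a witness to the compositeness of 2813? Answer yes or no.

n − 1 = 2812 = 2^2 · 703, so s = 2 and d = 703.
x_0 = 716^703 mod 2813 = 2287.
x_0 is neither 1 nor 2812, so continue squaring.
x_1 = 2287^2 mod 2813 = 1002.
Reached i = s−1 = 1 without hitting −1: 716 is a Miller–Rabin witness and 2813 is composite.

yes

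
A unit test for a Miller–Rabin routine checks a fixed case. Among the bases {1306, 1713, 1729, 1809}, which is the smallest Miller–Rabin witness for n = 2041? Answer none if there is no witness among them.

1713

n − 1 = 2040 = 2^3 · 255, so s = 3 and d = 255.
Base 1306: x_0 = 1306^255 mod 2041 = 970. x_0 is neither 1 nor 2040, so continue squaring. x_1 = 970^2 mod 2041 = 2040. x_1 ≡ −1, so 1306 is not a witness.
Base 1713: x_0 = 1713^255 mod 2041 = 896. x_0 is neither 1 nor 2040, so continue squaring. x_1 = 896^2 mod 2041 = 703. x_2 = 703^2 mod 2041 = 287. Reached i = s−1 = 2 without hitting −1: 1713 is a Miller–Rabin witness and 2041 is composite.
Base 1729: x_0 = 1729^255 mod 2041 = 1781. x_0 is neither 1 nor 2040, so continue squaring. x_1 = 1781^2 mod 2041 = 247. x_2 = 247^2 mod 2041 = 1820. Reached i = s−1 = 2 without hitting −1: 1729 is a Miller–Rabin witness and 2041 is composite.
Base 1809: x_0 = 1809^255 mod 2041 = 632. x_0 is neither 1 nor 2040, so continue squaring. x_1 = 632^2 mod 2041 = 1429. x_2 = 1429^2 mod 2041 = 1041. Reached i = s−1 = 2 without hitting −1: 1809 is a Miller–Rabin witness and 2041 is composite.
The smallest witness among the given bases is 1713.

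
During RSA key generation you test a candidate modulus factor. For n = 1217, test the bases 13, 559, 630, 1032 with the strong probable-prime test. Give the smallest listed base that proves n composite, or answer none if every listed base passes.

n − 1 = 1216 = 2^6 · 19, so s = 6 and d = 19.
Base 13: x_0 = 13^19 mod 1217 = 972. x_0 is neither 1 nor 1216, so continue squaring. x_1 = 972^2 mod 1217 = 392. x_2 = 392^2 mod 1217 = 322. x_3 = 322^2 mod 1217 = 239. x_4 = 239^2 mod 1217 = 1139. x_5 = 1139^2 mod 1217 = 1216. x_5 ≡ −1, so 13 is not a witness.
Base 559: x_0 = 559^19 mod 1217 = 300. x_0 is neither 1 nor 1216, so continue squaring. x_1 = 300^2 mod 1217 = 1159. x_2 = 1159^2 mod 1217 = 930. x_3 = 930^2 mod 1217 = 830. x_4 = 830^2 mod 1217 = 78. x_5 = 78^2 mod 1217 = 1216. x_5 ≡ −1, so 559 is not a witness.
Base 630: x_0 = 630^19 mod 1217 = 151. x_0 is neither 1 nor 1216, so continue squaring. x_1 = 151^2 mod 1217 = 895. x_2 = 895^2 mod 1217 = 239. x_3 = 239^2 mod 1217 = 1139. x_4 = 1139^2 mod 1217 = 1216. x_4 ≡ −1, so 630 is not a witness.
Base 1032: x_0 = 1032^19 mod 1217 = 111. x_0 is neither 1 nor 1216, so continue squaring. x_1 = 111^2 mod 1217 = 151. x_2 = 151^2 mod 1217 = 895. x_3 = 895^2 mod 1217 = 239. x_4 = 239^2 mod 1217 = 1139. x_5 = 1139^2 mod 1217 = 1216. x_5 ≡ −1, so 1032 is not a witness.
No listed base is a witness for 1217.

none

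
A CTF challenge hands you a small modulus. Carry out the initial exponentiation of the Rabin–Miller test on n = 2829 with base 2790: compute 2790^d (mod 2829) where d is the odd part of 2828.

1194

n − 1 = 2828 = 2^2 · 707, so s = 2 and d = 707.
2790^707 mod 2829 = 1194.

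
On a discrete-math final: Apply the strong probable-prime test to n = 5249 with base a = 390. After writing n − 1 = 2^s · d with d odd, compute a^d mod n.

n − 1 = 5248 = 2^7 · 41, so s = 7 and d = 41.
By repeated squaring, 390^41 ≡ 734 (mod 5249).

734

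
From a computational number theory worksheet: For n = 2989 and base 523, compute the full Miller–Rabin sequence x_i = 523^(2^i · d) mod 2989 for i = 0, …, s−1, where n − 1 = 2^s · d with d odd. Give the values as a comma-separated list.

328, 2969

n − 1 = 2988 = 2^2 · 747, so s = 2 and d = 747.
x_0 = 523^747 mod 2989 = 328.
x_1 = 328^2 mod 2989 = 2969.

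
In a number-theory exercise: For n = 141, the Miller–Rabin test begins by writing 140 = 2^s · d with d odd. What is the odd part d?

35

Halving: 140 → 70 → 35; 35 is odd.
So 140 = 2^2 · 35.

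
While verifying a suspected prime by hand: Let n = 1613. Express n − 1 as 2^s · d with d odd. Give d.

Halving: 1612 → 806 → 403; 403 is odd.
So 1612 = 2^2 · 403.

403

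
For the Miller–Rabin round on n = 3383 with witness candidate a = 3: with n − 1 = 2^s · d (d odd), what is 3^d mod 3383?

1996

n − 1 = 3382 = 2^1 · 1691, so s = 1 and d = 1691.
3^1691 mod 3383 = 1996.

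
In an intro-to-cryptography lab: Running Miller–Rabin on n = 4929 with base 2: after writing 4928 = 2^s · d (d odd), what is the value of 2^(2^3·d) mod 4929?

n − 1 = 4928 = 2^6 · 77, so s = 6 and d = 77.
Repeated squaring mod 4929: 2^1 ≡ 2, 2^2 ≡ 4, 2^4 ≡ 16, 2^8 ≡ 256, 2^16 ≡ 1459, 2^32 ≡ 4282, 2^64 ≡ 4573.
77 = 64 + 8 + 4 + 1, so 2^77 ≡ 4573·256·16·2 ≡ 1616 (mod 4929).
x_0 = 1616.
x_1 = 1616^2 mod 4929 = 4015.
x_2 = 4015^2 mod 4929 = 2395.
x_3 = 2395^2 mod 4929 = 3598.

3598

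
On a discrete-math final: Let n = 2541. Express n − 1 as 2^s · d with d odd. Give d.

Halving: 2540 → 1270 → 635; 635 is odd.
So 2540 = 2^2 · 635.

635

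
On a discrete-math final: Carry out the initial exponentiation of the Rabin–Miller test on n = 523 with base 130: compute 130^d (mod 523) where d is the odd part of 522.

n − 1 = 522 = 2^1 · 261, so s = 1 and d = 261.
Repeated squaring mod 523: 130^1 ≡ 130, 130^2 ≡ 164, 130^4 ≡ 223, 130^8 ≡ 44, 130^16 ≡ 367, 130^32 ≡ 278, 130^64 ≡ 403, 130^128 ≡ 279, 130^256 ≡ 437.
261 = 256 + 4 + 1, so 130^261 ≡ 437·223·130 ≡ 1 (mod 523).

1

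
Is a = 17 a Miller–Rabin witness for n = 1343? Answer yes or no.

yes

n − 1 = 1342 = 2^1 · 671, so s = 1 and d = 671.
Repeated squaring mod 1343: 17^1 ≡ 17, 17^2 ≡ 289, 17^4 ≡ 255, 17^8 ≡ 561, 17^16 ≡ 459, 17^32 ≡ 1173, 17^64 ≡ 697, 17^128 ≡ 986, 17^256 ≡ 1207, 17^512 ≡ 1037.
671 = 512 + 128 + 16 + 8 + 4 + 2 + 1, so 17^671 ≡ 1037·986·459·561·255·289·17 ≡ 782 (mod 1343).
x_0 = 17^671 mod 1343 = 782.
x_0 ∉ {1, 1342} and s = 1, so 17 is a Miller–Rabin witness and 1343 is composite.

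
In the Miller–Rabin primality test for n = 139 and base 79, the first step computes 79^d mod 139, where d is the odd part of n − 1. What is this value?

n − 1 = 138 = 2^1 · 69, so s = 1 and d = 69.
79^69 mod 139 = 1.

1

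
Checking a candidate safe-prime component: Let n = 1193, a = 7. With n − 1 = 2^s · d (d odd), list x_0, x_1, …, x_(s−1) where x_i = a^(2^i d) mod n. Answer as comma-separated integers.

n − 1 = 1192 = 2^3 · 149, so s = 3 and d = 149.
x_0 = 7^149 mod 1193 = 362.
x_1 = 362^2 mod 1193 = 1007.
x_2 = 1007^2 mod 1193 = 1192.

362, 1007, 1192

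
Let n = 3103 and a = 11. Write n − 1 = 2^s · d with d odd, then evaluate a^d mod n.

n − 1 = 3102 = 2^1 · 1551, so s = 1 and d = 1551.
11^1551 mod 3103 = 1170.

1170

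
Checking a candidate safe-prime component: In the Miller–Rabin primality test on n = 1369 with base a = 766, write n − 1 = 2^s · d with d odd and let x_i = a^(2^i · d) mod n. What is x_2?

n − 1 = 1368 = 2^3 · 171, so s = 3 and d = 171.
x_0 = 766^171 mod 1369 = 112.
x_1 = 112^2 mod 1369 = 223.
x_2 = 223^2 mod 1369 = 445.

445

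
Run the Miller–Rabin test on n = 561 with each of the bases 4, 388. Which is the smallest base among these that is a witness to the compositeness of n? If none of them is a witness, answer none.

4

n − 1 = 560 = 2^4 · 35, so s = 4 and d = 35.
Base 4: x_0 = 4^35 mod 561 = 166. x_0 is neither 1 nor 560, so continue squaring. x_1 = 166^2 mod 561 = 67. x_2 = 67^2 mod 561 = 1. x_2 = 1 but x_1 ≠ ±1, a nontrivial square root of 1 — 4 is a witness and 561 is composite.
Base 388: x_0 = 388^35 mod 561 = 364. x_0 is neither 1 nor 560, so continue squaring. x_1 = 364^2 mod 561 = 100. x_2 = 100^2 mod 561 = 463. x_3 = 463^2 mod 561 = 67. Reached i = s−1 = 3 without hitting −1: 388 is a Miller–Rabin witness and 561 is composite.
The smallest witness among the given bases is 4.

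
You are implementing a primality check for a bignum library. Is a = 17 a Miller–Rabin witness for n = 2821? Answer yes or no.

no

n − 1 = 2820 = 2^2 · 705, so s = 2 and d = 705.
x_0 = 17^705 mod 2821 = 2820.
x_0 = 2820 ≡ −1, so 17 is not a witness.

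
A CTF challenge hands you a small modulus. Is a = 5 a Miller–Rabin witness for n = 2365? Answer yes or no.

yes

n − 1 = 2364 = 2^2 · 591, so s = 2 and d = 591.
x_0 = 5^591 mod 2365 = 555.
x_0 is neither 1 nor 2364, so continue squaring.
x_1 = 555^2 mod 2365 = 575.
Reached i = s−1 = 1 without hitting −1: 5 is a Miller–Rabin witness and 2365 is composite.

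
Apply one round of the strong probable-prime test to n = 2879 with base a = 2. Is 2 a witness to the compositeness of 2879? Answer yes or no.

n − 1 = 2878 = 2^1 · 1439, so s = 1 and d = 1439.
By repeated squaring, 2^1439 ≡ 1 (mod 2879).
x_0 = 2^1439 mod 2879 = 1.
x_0 = 1, so 2 is not a witness.

no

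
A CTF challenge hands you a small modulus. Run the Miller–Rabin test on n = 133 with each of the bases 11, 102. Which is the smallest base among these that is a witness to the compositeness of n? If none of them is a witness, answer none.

n − 1 = 132 = 2^2 · 33, so s = 2 and d = 33.
Base 11: x_0 = 11^33 mod 133 = 1. x_0 = 1, so 11 is not a witness.
Base 102: x_0 = 102^33 mod 133 = 1. x_0 = 1, so 102 is not a witness.
No listed base is a witness for 133.

none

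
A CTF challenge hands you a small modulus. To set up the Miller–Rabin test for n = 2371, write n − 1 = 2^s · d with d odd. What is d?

1185

Halving: 2370 → 1185; 1185 is odd.
So 2370 = 2^1 · 1185.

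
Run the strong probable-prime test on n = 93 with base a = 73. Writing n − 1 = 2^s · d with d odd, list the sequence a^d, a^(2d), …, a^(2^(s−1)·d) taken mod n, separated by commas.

n − 1 = 92 = 2^2 · 23, so s = 2 and d = 23.
x_0 = 73^23 mod 93 = 43.
x_1 = 43^2 mod 93 = 82.

43, 82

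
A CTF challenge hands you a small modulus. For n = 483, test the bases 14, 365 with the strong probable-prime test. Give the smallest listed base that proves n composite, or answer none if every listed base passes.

n − 1 = 482 = 2^1 · 241, so s = 1 and d = 241.
Base 14: x_0 = 14^241 mod 483 = 350. x_0 ∉ {1, 482} and s = 1, so 14 is a Miller–Rabin witness and 483 is composite.
Base 365: x_0 = 365^241 mod 483 = 176. x_0 ∉ {1, 482} and s = 1, so 365 is a Miller–Rabin witness and 483 is composite.
The smallest witness among the given bases is 14.

14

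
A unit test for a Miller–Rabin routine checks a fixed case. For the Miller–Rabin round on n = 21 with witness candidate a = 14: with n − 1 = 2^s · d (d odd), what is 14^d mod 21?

14

n − 1 = 20 = 2^2 · 5, so s = 2 and d = 5.
By repeated squaring, 14^5 ≡ 14 (mod 21).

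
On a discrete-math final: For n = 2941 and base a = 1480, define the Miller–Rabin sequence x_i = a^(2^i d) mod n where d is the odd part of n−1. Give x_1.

n − 1 = 2940 = 2^2 · 735, so s = 2 and d = 735.
x_0 = 1480^735 mod 2941 = 1344.
x_1 = 1344^2 mod 2941 = 562.

562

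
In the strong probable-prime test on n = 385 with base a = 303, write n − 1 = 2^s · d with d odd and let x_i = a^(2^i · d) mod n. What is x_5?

71

n − 1 = 384 = 2^7 · 3, so s = 7 and d = 3.
x_0 = 303^3 mod 385 = 337.
x_1 = 337^2 mod 385 = 379.
x_2 = 379^2 mod 385 = 36.
x_3 = 36^2 mod 385 = 141.
x_4 = 141^2 mod 385 = 246.
x_5 = 246^2 mod 385 = 71.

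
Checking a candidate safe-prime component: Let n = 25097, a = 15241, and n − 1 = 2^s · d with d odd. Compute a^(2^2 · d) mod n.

n − 1 = 25096 = 2^3 · 3137, so s = 3 and d = 3137.
x_0 = 15241^3137 mod 25097 = 21469.
x_1 = 21469^2 mod 25097 = 11556.
x_2 = 11556^2 mod 25097 = 25096.

25096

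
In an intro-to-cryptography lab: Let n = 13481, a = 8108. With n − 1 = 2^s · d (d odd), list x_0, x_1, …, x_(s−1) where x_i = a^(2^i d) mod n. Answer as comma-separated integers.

12613, 11969, 7855

n − 1 = 13480 = 2^3 · 1685, so s = 3 and d = 1685.
x_0 = 8108^1685 mod 13481 = 12613.
x_1 = 12613^2 mod 13481 = 11969.
x_2 = 11969^2 mod 13481 = 7855.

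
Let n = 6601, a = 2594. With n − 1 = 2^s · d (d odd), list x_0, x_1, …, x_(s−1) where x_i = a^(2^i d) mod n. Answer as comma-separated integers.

2416, 1772, 4509

n − 1 = 6600 = 2^3 · 825, so s = 3 and d = 825.
x_0 = 2594^825 mod 6601 = 2416.
x_1 = 2416^2 mod 6601 = 1772.
x_2 = 1772^2 mod 6601 = 4509.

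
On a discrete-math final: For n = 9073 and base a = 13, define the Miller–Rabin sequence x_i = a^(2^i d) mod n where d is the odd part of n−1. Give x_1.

7784

n − 1 = 9072 = 2^4 · 567, so s = 4 and d = 567.
x_0 = 13^567 mod 9073 = 8300.
x_1 = 8300^2 mod 9073 = 7784.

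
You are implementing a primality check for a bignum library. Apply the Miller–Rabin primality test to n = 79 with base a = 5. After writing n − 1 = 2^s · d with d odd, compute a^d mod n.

1

n − 1 = 78 = 2^1 · 39, so s = 1 and d = 39.
Repeated squaring mod 79: 5^1 ≡ 5, 5^2 ≡ 25, 5^4 ≡ 72, 5^8 ≡ 49, 5^16 ≡ 31, 5^32 ≡ 13.
39 = 32 + 4 + 2 + 1, so 5^39 ≡ 13·72·25·5 ≡ 1 (mod 79).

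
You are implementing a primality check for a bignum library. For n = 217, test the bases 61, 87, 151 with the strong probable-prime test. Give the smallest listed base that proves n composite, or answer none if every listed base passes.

87

n − 1 = 216 = 2^3 · 27, so s = 3 and d = 27.
Base 61: x_0 = 61^27 mod 217 = 216. x_0 = 216 ≡ −1, so 61 is not a witness.
Base 87: x_0 = 87^27 mod 217 = 125. x_0 is neither 1 nor 216, so continue squaring. x_1 = 125^2 mod 217 = 1. x_1 = 1 but x_0 ≠ ±1, a nontrivial square root of 1 — 87 is a witness and 217 is composite.
Base 151: x_0 = 151^27 mod 217 = 15. x_0 is neither 1 nor 216, so continue squaring. x_1 = 15^2 mod 217 = 8. x_2 = 8^2 mod 217 = 64. Reached i = s−1 = 2 without hitting −1: 151 is a Miller–Rabin witness and 217 is composite.
The smallest witness among the given bases is 87.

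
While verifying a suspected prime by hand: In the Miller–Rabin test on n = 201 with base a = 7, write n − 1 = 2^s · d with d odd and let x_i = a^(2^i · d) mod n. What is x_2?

n − 1 = 200 = 2^3 · 25, so s = 3 and d = 25.
Repeated squaring mod 201: 7^1 ≡ 7, 7^2 ≡ 49, 7^4 ≡ 190, 7^8 ≡ 121, 7^16 ≡ 169.
25 = 16 + 8 + 1, so 7^25 ≡ 169·121·7 ≡ 31 (mod 201).
x_0 = 31.
x_1 = 31^2 mod 201 = 157.
x_2 = 157^2 mod 201 = 127.

127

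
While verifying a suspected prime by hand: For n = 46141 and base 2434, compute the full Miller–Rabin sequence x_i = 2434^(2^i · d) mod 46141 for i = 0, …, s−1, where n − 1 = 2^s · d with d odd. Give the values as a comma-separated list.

1, 1

n − 1 = 46140 = 2^2 · 11535, so s = 2 and d = 11535.
x_0 = 2434^11535 mod 46141 = 1.
x_1 = 1^2 mod 46141 = 1.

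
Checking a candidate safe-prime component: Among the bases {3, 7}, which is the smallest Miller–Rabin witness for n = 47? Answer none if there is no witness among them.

n − 1 = 46 = 2^1 · 23, so s = 1 and d = 23.
Base 3: x_0 = 3^23 mod 47 = 1. x_0 = 1, so 3 is not a witness.
Base 7: x_0 = 7^23 mod 47 = 1. x_0 = 1, so 7 is not a witness.
No listed base is a witness for 47.

none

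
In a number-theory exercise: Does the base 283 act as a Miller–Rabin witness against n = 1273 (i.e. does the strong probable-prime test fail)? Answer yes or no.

n − 1 = 1272 = 2^3 · 159, so s = 3 and d = 159.
x_0 = 283^159 mod 1273 = 64.
x_0 is neither 1 nor 1272, so continue squaring.
x_1 = 64^2 mod 1273 = 277.
x_2 = 277^2 mod 1273 = 349.
Reached i = s−1 = 2 without hitting −1: 283 is a Miller–Rabin witness and 1273 is composite.

yes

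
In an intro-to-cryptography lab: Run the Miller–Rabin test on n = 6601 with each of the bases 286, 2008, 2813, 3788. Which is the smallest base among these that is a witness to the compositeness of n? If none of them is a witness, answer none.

n − 1 = 6600 = 2^3 · 825, so s = 3 and d = 825.
Base 286: x_0 = 286^825 mod 6601 = 6600. x_0 = 6600 ≡ −1, so 286 is not a witness.
Base 2008: x_0 = 2008^825 mod 6601 = 6600. x_0 = 6600 ≡ −1, so 2008 is not a witness.
Base 2813: x_0 = 2813^825 mod 6601 = 6600. x_0 = 6600 ≡ −1, so 2813 is not a witness.
Base 3788: x_0 = 3788^825 mod 6601 = 1. x_0 = 1, so 3788 is not a witness.
No listed base is a witness for 6601.

none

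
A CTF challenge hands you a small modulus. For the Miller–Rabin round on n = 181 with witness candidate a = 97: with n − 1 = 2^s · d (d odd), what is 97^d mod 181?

n − 1 = 180 = 2^2 · 45, so s = 2 and d = 45.
97^45 mod 181 = 19.

19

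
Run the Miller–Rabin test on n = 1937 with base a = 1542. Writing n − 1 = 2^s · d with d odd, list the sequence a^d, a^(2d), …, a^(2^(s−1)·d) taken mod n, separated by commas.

n − 1 = 1936 = 2^4 · 121, so s = 4 and d = 121.
x_0 = 1542^121 mod 1937 = 1802.
x_1 = 1802^2 mod 1937 = 792.
x_2 = 792^2 mod 1937 = 1613.
x_3 = 1613^2 mod 1937 = 378.

1802, 792, 1613, 378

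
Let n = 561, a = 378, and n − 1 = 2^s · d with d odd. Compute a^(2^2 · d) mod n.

n − 1 = 560 = 2^4 · 35, so s = 4 and d = 35.
Repeated squaring mod 561: 378^1 ≡ 378, 378^2 ≡ 390, 378^4 ≡ 69, 378^8 ≡ 273, 378^16 ≡ 477, 378^32 ≡ 324.
35 = 32 + 2 + 1, so 378^35 ≡ 324·390·378 ≡ 540 (mod 561).
x_0 = 540.
x_1 = 540^2 mod 561 = 441.
x_2 = 441^2 mod 561 = 375.

375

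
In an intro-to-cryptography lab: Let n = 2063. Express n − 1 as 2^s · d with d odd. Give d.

1031

Halving: 2062 → 1031; 1031 is odd.
So 2062 = 2^1 · 1031.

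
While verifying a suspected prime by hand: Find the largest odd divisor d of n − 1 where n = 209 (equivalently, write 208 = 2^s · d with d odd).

Halving: 208 → 104 → 52 → 26 → 13; 13 is odd.
So 208 = 2^4 · 13.

13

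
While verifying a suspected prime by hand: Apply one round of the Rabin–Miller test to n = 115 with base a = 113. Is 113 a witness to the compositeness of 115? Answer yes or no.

yes

n − 1 = 114 = 2^1 · 57, so s = 1 and d = 57.
x_0 = 113^57 mod 115 = 88.
x_0 ∉ {1, 114} and s = 1, so 113 is a Miller–Rabin witness and 115 is composite.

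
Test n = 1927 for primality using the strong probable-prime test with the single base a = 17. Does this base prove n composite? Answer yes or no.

yes

n − 1 = 1926 = 2^1 · 963, so s = 1 and d = 963.
x_0 = 17^963 mod 1927 = 690.
x_0 ∉ {1, 1926} and s = 1, so 17 is a Miller–Rabin witness and 1927 is composite.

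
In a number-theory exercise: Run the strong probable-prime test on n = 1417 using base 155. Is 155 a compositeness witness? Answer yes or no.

no

n − 1 = 1416 = 2^3 · 177, so s = 3 and d = 177.
Repeated squaring mod 1417: 155^1 ≡ 155, 155^2 ≡ 1353, 155^4 ≡ 1262, 155^8 ≡ 1353, 155^16 ≡ 1262, 155^32 ≡ 1353, 155^64 ≡ 1262, 155^128 ≡ 1353.
177 = 128 + 32 + 16 + 1, so 155^177 ≡ 1353·1353·1262·155 ≡ 1416 (mod 1417).
x_0 = 155^177 mod 1417 = 1416.
x_0 = 1416 ≡ −1, so 155 is not a witness.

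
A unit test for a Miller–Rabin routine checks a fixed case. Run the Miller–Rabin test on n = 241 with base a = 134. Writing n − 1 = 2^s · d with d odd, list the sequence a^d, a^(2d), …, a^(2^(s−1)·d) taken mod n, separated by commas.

177, 240, 1, 1

n − 1 = 240 = 2^4 · 15, so s = 4 and d = 15.
x_0 = 134^15 mod 241 = 177.
x_1 = 177^2 mod 241 = 240.
x_2 = 240^2 mod 241 = 1.
x_3 = 1^2 mod 241 = 1.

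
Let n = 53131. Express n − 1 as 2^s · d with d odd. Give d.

26565

Halving: 53130 → 26565; 26565 is odd.
So 53130 = 2^1 · 26565.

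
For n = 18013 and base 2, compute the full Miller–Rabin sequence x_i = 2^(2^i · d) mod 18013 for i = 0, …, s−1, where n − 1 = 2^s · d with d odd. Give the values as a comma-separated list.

13002, 18012

n − 1 = 18012 = 2^2 · 4503, so s = 2 and d = 4503.
x_0 = 2^4503 mod 18013 = 13002.
x_1 = 13002^2 mod 18013 = 18012.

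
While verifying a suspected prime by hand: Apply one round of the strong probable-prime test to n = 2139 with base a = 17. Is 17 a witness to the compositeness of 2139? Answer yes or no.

n − 1 = 2138 = 2^1 · 1069, so s = 1 and d = 1069.
By repeated squaring, 17^1069 ≡ 1574 (mod 2139).
x_0 = 17^1069 mod 2139 = 1574.
x_0 ∉ {1, 2138} and s = 1, so 17 is a Miller–Rabin witness and 2139 is composite.

yes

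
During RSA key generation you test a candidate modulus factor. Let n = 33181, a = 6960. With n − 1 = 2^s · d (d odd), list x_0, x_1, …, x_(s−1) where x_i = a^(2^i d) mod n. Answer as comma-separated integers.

n − 1 = 33180 = 2^2 · 8295, so s = 2 and d = 8295.
x_0 = 6960^8295 mod 33181 = 33180.
x_1 = 33180^2 mod 33181 = 1.

33180, 1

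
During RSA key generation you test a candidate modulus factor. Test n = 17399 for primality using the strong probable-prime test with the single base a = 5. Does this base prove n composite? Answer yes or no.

n − 1 = 17398 = 2^1 · 8699, so s = 1 and d = 8699.
x_0 = 5^8699 mod 17399 = 10491.
x_0 ∉ {1, 17398} and s = 1, so 5 is a Miller–Rabin witness and 17399 is composite.

yes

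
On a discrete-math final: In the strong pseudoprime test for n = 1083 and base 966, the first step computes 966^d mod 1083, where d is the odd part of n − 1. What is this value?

681

n − 1 = 1082 = 2^1 · 541, so s = 1 and d = 541.
966^541 mod 1083 = 681.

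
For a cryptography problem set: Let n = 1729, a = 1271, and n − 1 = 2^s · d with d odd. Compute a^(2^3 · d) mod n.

1

n − 1 = 1728 = 2^6 · 27, so s = 6 and d = 27.
x_0 = 1271^27 mod 1729 = 1065.
x_1 = 1065^2 mod 1729 = 1.
x_2 = 1^2 mod 1729 = 1.
x_3 = 1^2 mod 1729 = 1.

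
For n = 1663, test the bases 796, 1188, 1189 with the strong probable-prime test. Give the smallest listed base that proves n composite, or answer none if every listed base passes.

n − 1 = 1662 = 2^1 · 831, so s = 1 and d = 831.
Base 796: x_0 = 796^831 mod 1663 = 1. x_0 = 1, so 796 is not a witness.
Base 1188: x_0 = 1188^831 mod 1663 = 1662. x_0 = 1662 ≡ −1, so 1188 is not a witness.
Base 1189: x_0 = 1189^831 mod 1663 = 1662. x_0 = 1662 ≡ −1, so 1189 is not a witness.
No listed base is a witness for 1663.

none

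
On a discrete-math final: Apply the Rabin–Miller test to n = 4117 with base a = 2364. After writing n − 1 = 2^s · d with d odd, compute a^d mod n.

3642

n − 1 = 4116 = 2^2 · 1029, so s = 2 and d = 1029.
2364^1029 mod 4117 = 3642.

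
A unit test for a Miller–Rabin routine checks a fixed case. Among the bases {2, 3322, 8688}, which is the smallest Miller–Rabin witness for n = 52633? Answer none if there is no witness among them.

none

n − 1 = 52632 = 2^3 · 6579, so s = 3 and d = 6579.
Base 2: x_0 = 2^6579 mod 52633 = 1. x_0 = 1, so 2 is not a witness.
Base 3322: x_0 = 3322^6579 mod 52633 = 1. x_0 = 1, so 3322 is not a witness.
Base 8688: x_0 = 8688^6579 mod 52633 = 1. x_0 = 1, so 8688 is not a witness.
No listed base is a witness for 52633.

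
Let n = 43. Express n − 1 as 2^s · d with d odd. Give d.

21

Halving: 42 → 21; 21 is odd.
So 42 = 2^1 · 21.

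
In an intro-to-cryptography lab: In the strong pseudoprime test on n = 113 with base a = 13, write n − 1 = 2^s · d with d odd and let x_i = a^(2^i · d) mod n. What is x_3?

1

n − 1 = 112 = 2^4 · 7, so s = 4 and d = 7.
Repeated squaring mod 113: 13^1 ≡ 13, 13^2 ≡ 56, 13^4 ≡ 85.
7 = 4 + 2 + 1, so 13^7 ≡ 85·56·13 ≡ 69 (mod 113).
x_0 = 69.
x_1 = 69^2 mod 113 = 15.
x_2 = 15^2 mod 113 = 112.
x_3 = 112^2 mod 113 = 1.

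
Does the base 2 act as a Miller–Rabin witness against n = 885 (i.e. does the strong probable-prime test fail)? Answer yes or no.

n − 1 = 884 = 2^2 · 221, so s = 2 and d = 221.
x_0 = 2^221 mod 885 = 347.
x_0 is neither 1 nor 884, so continue squaring.
x_1 = 347^2 mod 885 = 49.
Reached i = s−1 = 1 without hitting −1: 2 is a Miller–Rabin witness and 885 is composite.

yes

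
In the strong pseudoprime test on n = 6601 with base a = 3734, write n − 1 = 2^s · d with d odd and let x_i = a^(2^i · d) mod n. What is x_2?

4509

n − 1 = 6600 = 2^3 · 825, so s = 3 and d = 825.
x_0 = 3734^825 mod 6601 = 3037.
x_1 = 3037^2 mod 6601 = 1772.
x_2 = 1772^2 mod 6601 = 4509.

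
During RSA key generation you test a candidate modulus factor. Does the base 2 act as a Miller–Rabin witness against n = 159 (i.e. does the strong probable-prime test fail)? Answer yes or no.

yes

n − 1 = 158 = 2^1 · 79, so s = 1 and d = 79.
By repeated squaring, 2^79 ≡ 104 (mod 159).
x_0 = 2^79 mod 159 = 104.
x_0 ∉ {1, 158} and s = 1, so 2 is a Miller–Rabin witness and 159 is composite.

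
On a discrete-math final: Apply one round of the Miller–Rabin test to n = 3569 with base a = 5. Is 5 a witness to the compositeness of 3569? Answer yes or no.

yes

n − 1 = 3568 = 2^4 · 223, so s = 4 and d = 223.
x_0 = 5^223 mod 3569 = 1280.
x_0 is neither 1 nor 3568, so continue squaring.
x_1 = 1280^2 mod 3569 = 229.
x_2 = 229^2 mod 3569 = 2475.
x_3 = 2475^2 mod 3569 = 1221.
Reached i = s−1 = 3 without hitting −1: 5 is a Miller–Rabin witness and 3569 is composite.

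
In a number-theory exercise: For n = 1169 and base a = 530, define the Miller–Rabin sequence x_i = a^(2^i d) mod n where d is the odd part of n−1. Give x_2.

n − 1 = 1168 = 2^4 · 73, so s = 4 and d = 73.
x_0 = 530^73 mod 1169 = 684.
x_1 = 684^2 mod 1169 = 256.
x_2 = 256^2 mod 1169 = 72.

72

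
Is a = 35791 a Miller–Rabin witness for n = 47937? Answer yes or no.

n − 1 = 47936 = 2^6 · 749, so s = 6 and d = 749.
x_0 = 35791^749 mod 47937 = 23953.
x_0 is neither 1 nor 47936, so continue squaring.
x_1 = 23953^2 mod 47937 = 36193.
x_2 = 36193^2 mod 47937 = 6787.
x_3 = 6787^2 mod 47937 = 43849.
x_4 = 43849^2 mod 47937 = 29668.
x_5 = 29668^2 mod 47937 = 18967.
Reached i = s−1 = 5 without hitting −1: 35791 is a Miller–Rabin witness and 47937 is composite.

yes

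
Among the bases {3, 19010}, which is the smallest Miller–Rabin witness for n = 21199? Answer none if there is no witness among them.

3

n − 1 = 21198 = 2^1 · 10599, so s = 1 and d = 10599.
Base 3: x_0 = 3^10599 mod 21199 = 15889. x_0 ∉ {1, 21198} and s = 1, so 3 is a Miller–Rabin witness and 21199 is composite.
Base 19010: x_0 = 19010^10599 mod 21199 = 6626. x_0 ∉ {1, 21198} and s = 1, so 19010 is a Miller–Rabin witness and 21199 is composite.
The smallest witness among the given bases is 3.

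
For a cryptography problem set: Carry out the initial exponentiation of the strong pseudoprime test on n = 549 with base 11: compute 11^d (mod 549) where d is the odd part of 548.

n − 1 = 548 = 2^2 · 137, so s = 2 and d = 137.
Repeated squaring mod 549: 11^1 ≡ 11, 11^2 ≡ 121, 11^4 ≡ 367, 11^8 ≡ 184, 11^16 ≡ 367, 11^32 ≡ 184, 11^64 ≡ 367, 11^128 ≡ 184.
137 = 128 + 8 + 1, so 11^137 ≡ 184·184·11 ≡ 194 (mod 549).

194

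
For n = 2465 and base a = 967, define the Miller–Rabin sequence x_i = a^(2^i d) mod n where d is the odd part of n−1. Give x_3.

1

n − 1 = 2464 = 2^5 · 77, so s = 5 and d = 77.
x_0 = 967^77 mod 2465 = 2042.
x_1 = 2042^2 mod 2465 = 1449.
x_2 = 1449^2 mod 2465 = 1886.
x_3 = 1886^2 mod 2465 = 1.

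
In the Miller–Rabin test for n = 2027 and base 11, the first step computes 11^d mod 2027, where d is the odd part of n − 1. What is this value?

n − 1 = 2026 = 2^1 · 1013, so s = 1 and d = 1013.
By repeated squaring, 11^1013 ≡ 2026 (mod 2027).

2026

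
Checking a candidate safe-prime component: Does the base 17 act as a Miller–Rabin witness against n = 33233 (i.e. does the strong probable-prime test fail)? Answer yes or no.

yes

n − 1 = 33232 = 2^4 · 2077, so s = 4 and d = 2077.
x_0 = 17^2077 mod 33233 = 28101.
x_0 is neither 1 nor 33232, so continue squaring.
x_1 = 28101^2 mod 33233 = 16888.
x_2 = 16888^2 mod 33233 = 32171.
x_3 = 32171^2 mod 33233 = 31155.
Reached i = s−1 = 3 without hitting −1: 17 is a Miller–Rabin witness and 33233 is composite.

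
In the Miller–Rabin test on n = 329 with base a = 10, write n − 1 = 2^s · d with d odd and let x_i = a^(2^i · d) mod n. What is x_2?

128

n − 1 = 328 = 2^3 · 41, so s = 3 and d = 41.
By repeated squaring, 10^41 ≡ 138 (mod 329).
x_0 = 138.
x_1 = 138^2 mod 329 = 291.
x_2 = 291^2 mod 329 = 128.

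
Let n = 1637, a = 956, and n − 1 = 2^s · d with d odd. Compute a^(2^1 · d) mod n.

n − 1 = 1636 = 2^2 · 409, so s = 2 and d = 409.
x_0 = 956^409 mod 1637 = 316.
x_1 = 316^2 mod 1637 = 1636.

1636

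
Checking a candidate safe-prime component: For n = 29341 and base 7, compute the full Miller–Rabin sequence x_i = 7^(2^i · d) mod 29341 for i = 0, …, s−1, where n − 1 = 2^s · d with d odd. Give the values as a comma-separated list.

n − 1 = 29340 = 2^2 · 7335, so s = 2 and d = 7335.
x_0 = 7^7335 mod 29341 = 23496.
x_1 = 23496^2 mod 29341 = 11101.

23496, 11101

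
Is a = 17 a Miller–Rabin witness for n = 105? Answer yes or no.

yes

n − 1 = 104 = 2^3 · 13, so s = 3 and d = 13.
x_0 = 17^13 mod 105 = 17.
x_0 is neither 1 nor 104, so continue squaring.
x_1 = 17^2 mod 105 = 79.
x_2 = 79^2 mod 105 = 46.
Reached i = s−1 = 2 without hitting −1: 17 is a Miller–Rabin witness and 105 is composite.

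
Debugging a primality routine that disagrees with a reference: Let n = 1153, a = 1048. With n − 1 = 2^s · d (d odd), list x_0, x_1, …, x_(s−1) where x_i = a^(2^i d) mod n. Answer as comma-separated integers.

109, 351, 983, 75, 1013, 1152, 1

n − 1 = 1152 = 2^7 · 9, so s = 7 and d = 9.
x_0 = 1048^9 mod 1153 = 109.
x_1 = 109^2 mod 1153 = 351.
x_2 = 351^2 mod 1153 = 983.
x_3 = 983^2 mod 1153 = 75.
x_4 = 75^2 mod 1153 = 1013.
x_5 = 1013^2 mod 1153 = 1152.
x_6 = 1152^2 mod 1153 = 1.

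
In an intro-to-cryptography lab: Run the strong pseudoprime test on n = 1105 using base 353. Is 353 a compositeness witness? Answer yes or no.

no

n − 1 = 1104 = 2^4 · 69, so s = 4 and d = 69.
Repeated squaring mod 1105: 353^1 ≡ 353, 353^2 ≡ 849, 353^4 ≡ 341, 353^8 ≡ 256, 353^16 ≡ 341, 353^32 ≡ 256, 353^64 ≡ 341.
69 = 64 + 4 + 1, so 353^69 ≡ 341·341·353 ≡ 863 (mod 1105).
x_0 = 353^69 mod 1105 = 863.
x_0 is neither 1 nor 1104, so continue squaring.
x_1 = 863^2 mod 1105 = 1104.
x_1 ≡ −1, so 353 is not a witness.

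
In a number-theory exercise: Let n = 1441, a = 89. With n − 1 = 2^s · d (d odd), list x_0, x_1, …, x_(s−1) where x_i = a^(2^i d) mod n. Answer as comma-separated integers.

n − 1 = 1440 = 2^5 · 45, so s = 5 and d = 45.
x_0 = 89^45 mod 1441 = 1.
x_1 = 1^2 mod 1441 = 1.
x_2 = 1^2 mod 1441 = 1.
x_3 = 1^2 mod 1441 = 1.
x_4 = 1^2 mod 1441 = 1.

1, 1, 1, 1, 1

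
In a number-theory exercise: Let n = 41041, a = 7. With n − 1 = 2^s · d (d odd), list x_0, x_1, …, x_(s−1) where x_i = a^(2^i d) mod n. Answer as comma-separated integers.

1022, 18459, 12299, 29316

n − 1 = 41040 = 2^4 · 2565, so s = 4 and d = 2565.
x_0 = 7^2565 mod 41041 = 1022.
x_1 = 1022^2 mod 41041 = 18459.
x_2 = 18459^2 mod 41041 = 12299.
x_3 = 12299^2 mod 41041 = 29316.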